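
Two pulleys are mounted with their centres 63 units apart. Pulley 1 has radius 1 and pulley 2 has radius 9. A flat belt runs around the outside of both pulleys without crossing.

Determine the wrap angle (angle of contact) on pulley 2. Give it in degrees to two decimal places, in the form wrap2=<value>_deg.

open belt: β = asin((r2−r1)/C) = asin(8/63) = 7.2954°
wrap1 = π − 2β = 165.4093°
wrap2 = π + 2β = 194.5907°

wrap2=194.59_deg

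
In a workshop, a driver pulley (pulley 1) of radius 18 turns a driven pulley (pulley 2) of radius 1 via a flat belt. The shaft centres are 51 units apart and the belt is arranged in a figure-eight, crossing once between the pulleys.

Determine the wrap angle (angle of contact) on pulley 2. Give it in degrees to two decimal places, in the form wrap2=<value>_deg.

wrap2=223.75_deg

crossed belt: β = asin((r1+r2)/C) = asin(19/51) = 21.8729°
wrap1 = wrap2 = π + 2β = 223.7458°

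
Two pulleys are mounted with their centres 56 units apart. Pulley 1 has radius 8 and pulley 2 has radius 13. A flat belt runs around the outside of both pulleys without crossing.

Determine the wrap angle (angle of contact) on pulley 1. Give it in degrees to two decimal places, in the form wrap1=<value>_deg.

open belt: β = asin((r2−r1)/C) = asin(5/56) = 5.1225°
wrap1 = π − 2β = 169.7550°
wrap2 = π + 2β = 190.2450°

wrap1=169.75_deg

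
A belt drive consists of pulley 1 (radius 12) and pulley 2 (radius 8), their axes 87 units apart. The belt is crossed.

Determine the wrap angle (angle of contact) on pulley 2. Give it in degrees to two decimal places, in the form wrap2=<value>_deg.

crossed belt: β = asin((r1+r2)/C) = asin(20/87) = 13.2903°
wrap1 = wrap2 = π + 2β = 206.5806°

wrap2=206.58_deg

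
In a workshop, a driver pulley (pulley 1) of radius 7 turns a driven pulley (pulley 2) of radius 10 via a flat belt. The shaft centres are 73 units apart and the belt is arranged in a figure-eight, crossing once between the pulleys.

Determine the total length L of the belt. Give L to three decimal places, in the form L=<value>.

L=203.384

crossed belt: β = asin((r1+r2)/C) = asin(17/73) = 13.4665°
wrap1 = wrap2 = π + 2β = 206.9330°
tangent length = C·cosβ = 70.9930
L = (r1+r2)·wrap + 2·C·cosβ = 17·3.6117 + 2·70.9930 = 203.3842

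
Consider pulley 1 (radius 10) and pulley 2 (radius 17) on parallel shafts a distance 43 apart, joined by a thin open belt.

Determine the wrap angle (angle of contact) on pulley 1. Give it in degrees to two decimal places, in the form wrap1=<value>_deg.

wrap1=161.26_deg

open belt: β = asin((r2−r1)/C) = asin(7/43) = 9.3689°
wrap1 = π − 2β = 161.2622°
wrap2 = π + 2β = 198.7378°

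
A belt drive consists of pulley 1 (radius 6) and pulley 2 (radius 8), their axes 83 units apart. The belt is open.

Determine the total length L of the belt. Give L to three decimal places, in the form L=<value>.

L=210.030

open belt: β = asin((r2−r1)/C) = asin(2/83) = 1.3808°
wrap1 = π − 2β = 177.2385°
wrap2 = π + 2β = 182.7615°
tangent length = C·cosβ = 82.9759
L = r1·wrap1 + r2·wrap2 + 2·C·cosβ = 6·3.0934 + 8·3.1898 + 2·82.9759 = 210.0305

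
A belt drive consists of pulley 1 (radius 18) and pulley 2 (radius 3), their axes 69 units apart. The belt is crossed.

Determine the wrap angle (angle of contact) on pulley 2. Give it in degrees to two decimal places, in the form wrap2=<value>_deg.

crossed belt: β = asin((r1+r2)/C) = asin(21/69) = 17.7189°
wrap1 = wrap2 = π + 2β = 215.4379°

wrap2=215.44_deg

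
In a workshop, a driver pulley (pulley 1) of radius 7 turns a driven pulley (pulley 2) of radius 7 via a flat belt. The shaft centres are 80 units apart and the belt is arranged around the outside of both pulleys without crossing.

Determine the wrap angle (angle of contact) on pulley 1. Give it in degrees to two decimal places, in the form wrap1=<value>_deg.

wrap1=180.00_deg

open belt: β = asin((r2−r1)/C) = asin(0/80) = 0.0000°
wrap1 = π − 2β = 180.0000°
wrap2 = π + 2β = 180.0000°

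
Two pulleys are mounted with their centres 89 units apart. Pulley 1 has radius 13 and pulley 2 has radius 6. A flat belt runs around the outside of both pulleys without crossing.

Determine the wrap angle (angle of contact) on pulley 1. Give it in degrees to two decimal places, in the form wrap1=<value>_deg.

open belt: β = asin((r2−r1)/C) = asin(-7/89) = -4.5111°
wrap1 = π − 2β = 189.0221°
wrap2 = π + 2β = 170.9779°

wrap1=189.02_deg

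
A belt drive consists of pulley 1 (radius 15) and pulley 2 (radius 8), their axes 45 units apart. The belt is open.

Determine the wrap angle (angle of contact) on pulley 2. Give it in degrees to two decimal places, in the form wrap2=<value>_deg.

open belt: β = asin((r2−r1)/C) = asin(-7/45) = -8.9490°
wrap1 = π − 2β = 197.8980°
wrap2 = π + 2β = 162.1020°

wrap2=162.10_deg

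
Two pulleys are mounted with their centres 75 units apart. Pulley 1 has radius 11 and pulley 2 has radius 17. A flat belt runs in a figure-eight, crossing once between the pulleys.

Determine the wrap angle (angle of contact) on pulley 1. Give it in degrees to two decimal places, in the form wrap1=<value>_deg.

wrap1=223.84_deg

crossed belt: β = asin((r1+r2)/C) = asin(28/75) = 21.9213°
wrap1 = wrap2 = π + 2β = 223.8427°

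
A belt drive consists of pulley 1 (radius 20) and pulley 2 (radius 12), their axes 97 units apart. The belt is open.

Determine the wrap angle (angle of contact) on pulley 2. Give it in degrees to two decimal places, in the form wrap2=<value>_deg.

wrap2=170.54_deg

open belt: β = asin((r2−r1)/C) = asin(-8/97) = -4.7308°
wrap1 = π − 2β = 189.4616°
wrap2 = π + 2β = 170.5384°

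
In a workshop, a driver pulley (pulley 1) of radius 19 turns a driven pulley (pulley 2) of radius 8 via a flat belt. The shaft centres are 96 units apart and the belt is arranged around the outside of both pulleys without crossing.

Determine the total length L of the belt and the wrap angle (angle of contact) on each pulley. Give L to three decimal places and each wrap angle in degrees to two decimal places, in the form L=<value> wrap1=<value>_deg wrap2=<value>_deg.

open belt: β = asin((r2−r1)/C) = asin(-11/96) = -6.5796°
wrap1 = π − 2β = 193.1592°
wrap2 = π + 2β = 166.8408°
tangent length = C·cosβ = 95.3677
L = r1·wrap1 + r2·wrap2 + 2·C·cosβ = 19·3.3713 + 8·2.9119 + 2·95.3677 = 278.0848

L=278.085 wrap1=193.16_deg wrap2=166.84_deg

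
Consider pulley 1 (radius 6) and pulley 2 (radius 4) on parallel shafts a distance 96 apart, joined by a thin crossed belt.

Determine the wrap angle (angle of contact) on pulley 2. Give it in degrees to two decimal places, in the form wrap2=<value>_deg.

wrap2=191.96_deg

crossed belt: β = asin((r1+r2)/C) = asin(10/96) = 5.9792°
wrap1 = wrap2 = π + 2β = 191.9583°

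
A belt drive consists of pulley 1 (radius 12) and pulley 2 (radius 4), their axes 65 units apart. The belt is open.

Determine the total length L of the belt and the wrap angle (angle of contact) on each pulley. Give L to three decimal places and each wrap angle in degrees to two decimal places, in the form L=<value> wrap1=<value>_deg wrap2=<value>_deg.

L=181.251 wrap1=194.14_deg wrap2=165.86_deg

open belt: β = asin((r2−r1)/C) = asin(-8/65) = -7.0697°
wrap1 = π − 2β = 194.1394°
wrap2 = π + 2β = 165.8606°
tangent length = C·cosβ = 64.5058
L = r1·wrap1 + r2·wrap2 + 2·C·cosβ = 12·3.3884 + 4·2.8948 + 2·64.5058 = 181.2513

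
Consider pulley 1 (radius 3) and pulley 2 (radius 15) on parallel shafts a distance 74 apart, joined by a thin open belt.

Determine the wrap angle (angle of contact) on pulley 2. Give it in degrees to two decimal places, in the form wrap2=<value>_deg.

open belt: β = asin((r2−r1)/C) = asin(12/74) = 9.3324°
wrap1 = π − 2β = 161.3352°
wrap2 = π + 2β = 198.6648°

wrap2=198.66_deg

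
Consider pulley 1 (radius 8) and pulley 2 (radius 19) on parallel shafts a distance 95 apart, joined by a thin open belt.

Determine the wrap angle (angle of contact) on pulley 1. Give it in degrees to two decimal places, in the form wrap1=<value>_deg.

wrap1=166.70_deg

open belt: β = asin((r2−r1)/C) = asin(11/95) = 6.6492°
wrap1 = π − 2β = 166.7017°
wrap2 = π + 2β = 193.2983°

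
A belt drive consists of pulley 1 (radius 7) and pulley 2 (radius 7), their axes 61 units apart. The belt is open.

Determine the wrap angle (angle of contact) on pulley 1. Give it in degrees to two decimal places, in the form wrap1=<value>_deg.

open belt: β = asin((r2−r1)/C) = asin(0/61) = 0.0000°
wrap1 = π − 2β = 180.0000°
wrap2 = π + 2β = 180.0000°

wrap1=180.00_deg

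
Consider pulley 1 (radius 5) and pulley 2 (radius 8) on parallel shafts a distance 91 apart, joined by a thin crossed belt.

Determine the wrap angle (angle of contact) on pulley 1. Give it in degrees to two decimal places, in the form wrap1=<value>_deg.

crossed belt: β = asin((r1+r2)/C) = asin(13/91) = 8.2132°
wrap1 = wrap2 = π + 2β = 196.4264°

wrap1=196.43_deg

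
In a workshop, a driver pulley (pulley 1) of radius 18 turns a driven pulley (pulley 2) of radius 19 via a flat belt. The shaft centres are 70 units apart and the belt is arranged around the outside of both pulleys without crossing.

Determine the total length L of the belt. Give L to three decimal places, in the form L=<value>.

open belt: β = asin((r2−r1)/C) = asin(1/70) = 0.8185°
wrap1 = π − 2β = 178.3629°
wrap2 = π + 2β = 181.6371°
tangent length = C·cosβ = 69.9929
L = r1·wrap1 + r2·wrap2 + 2·C·cosβ = 18·3.1130 + 19·3.1702 + 2·69.9929 = 256.2532

L=256.253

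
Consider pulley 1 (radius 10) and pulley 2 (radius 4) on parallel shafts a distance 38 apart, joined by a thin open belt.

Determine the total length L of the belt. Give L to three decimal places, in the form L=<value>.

open belt: β = asin((r2−r1)/C) = asin(-6/38) = -9.0847°
wrap1 = π − 2β = 198.1694°
wrap2 = π + 2β = 161.8306°
tangent length = C·cosβ = 37.5233
L = r1·wrap1 + r2·wrap2 + 2·C·cosβ = 10·3.4587 + 4·2.8245 + 2·37.5233 = 120.9316

L=120.932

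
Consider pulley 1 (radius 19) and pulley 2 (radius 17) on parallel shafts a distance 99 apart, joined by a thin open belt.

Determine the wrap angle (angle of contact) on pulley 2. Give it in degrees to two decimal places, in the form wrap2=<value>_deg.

wrap2=177.68_deg

open belt: β = asin((r2−r1)/C) = asin(-2/99) = -1.1576°
wrap1 = π − 2β = 182.3151°
wrap2 = π + 2β = 177.6849°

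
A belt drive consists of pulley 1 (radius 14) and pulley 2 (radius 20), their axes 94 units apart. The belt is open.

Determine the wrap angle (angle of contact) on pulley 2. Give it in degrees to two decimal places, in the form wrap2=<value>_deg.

open belt: β = asin((r2−r1)/C) = asin(6/94) = 3.6597°
wrap1 = π − 2β = 172.6807°
wrap2 = π + 2β = 187.3193°

wrap2=187.32_deg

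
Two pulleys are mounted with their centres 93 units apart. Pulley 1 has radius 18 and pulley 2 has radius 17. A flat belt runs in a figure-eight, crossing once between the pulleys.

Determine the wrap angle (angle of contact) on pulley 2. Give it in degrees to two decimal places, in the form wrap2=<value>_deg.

crossed belt: β = asin((r1+r2)/C) = asin(35/93) = 22.1074°
wrap1 = wrap2 = π + 2β = 224.2148°

wrap2=224.21_deg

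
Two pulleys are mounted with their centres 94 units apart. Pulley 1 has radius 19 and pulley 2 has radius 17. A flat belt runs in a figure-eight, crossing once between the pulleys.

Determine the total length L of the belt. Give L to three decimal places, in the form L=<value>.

crossed belt: β = asin((r1+r2)/C) = asin(36/94) = 22.5183°
wrap1 = wrap2 = π + 2β = 225.0366°
tangent length = C·cosβ = 86.8332
L = (r1+r2)·wrap + 2·C·cosβ = 36·3.9276 + 2·86.8332 = 315.0610

L=315.061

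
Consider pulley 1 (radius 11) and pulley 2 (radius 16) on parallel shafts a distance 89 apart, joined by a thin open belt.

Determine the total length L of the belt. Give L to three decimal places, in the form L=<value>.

open belt: β = asin((r2−r1)/C) = asin(5/89) = 3.2206°
wrap1 = π − 2β = 173.5589°
wrap2 = π + 2β = 186.4411°
tangent length = C·cosβ = 88.8594
L = r1·wrap1 + r2·wrap2 + 2·C·cosβ = 11·3.0292 + 16·3.2540 + 2·88.8594 = 263.1040

L=263.104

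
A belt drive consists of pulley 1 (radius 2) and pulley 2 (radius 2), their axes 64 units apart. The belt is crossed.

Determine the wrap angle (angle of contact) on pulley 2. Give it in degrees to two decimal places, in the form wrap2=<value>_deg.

crossed belt: β = asin((r1+r2)/C) = asin(4/64) = 3.5833°
wrap1 = wrap2 = π + 2β = 187.1666°

wrap2=187.17_deg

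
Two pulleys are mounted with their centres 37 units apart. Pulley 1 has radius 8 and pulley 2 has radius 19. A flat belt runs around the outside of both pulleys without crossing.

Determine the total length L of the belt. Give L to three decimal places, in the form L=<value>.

L=162.118

open belt: β = asin((r2−r1)/C) = asin(11/37) = 17.2953°
wrap1 = π − 2β = 145.4093°
wrap2 = π + 2β = 214.5907°
tangent length = C·cosβ = 35.3270
L = r1·wrap1 + r2·wrap2 + 2·C·cosβ = 8·2.5379 + 19·3.7453 + 2·35.3270 = 162.1180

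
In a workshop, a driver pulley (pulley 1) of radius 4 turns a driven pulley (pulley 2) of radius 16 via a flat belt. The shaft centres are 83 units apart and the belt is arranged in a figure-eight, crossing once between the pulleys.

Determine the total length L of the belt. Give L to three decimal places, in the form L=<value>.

crossed belt: β = asin((r1+r2)/C) = asin(20/83) = 13.9434°
wrap1 = wrap2 = π + 2β = 207.8869°
tangent length = C·cosβ = 80.5543
L = (r1+r2)·wrap + 2·C·cosβ = 20·3.6283 + 2·80.5543 = 233.6749

L=233.675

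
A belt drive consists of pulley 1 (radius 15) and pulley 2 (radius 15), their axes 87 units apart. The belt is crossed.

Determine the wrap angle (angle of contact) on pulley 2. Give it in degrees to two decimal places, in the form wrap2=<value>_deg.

crossed belt: β = asin((r1+r2)/C) = asin(30/87) = 20.1713°
wrap1 = wrap2 = π + 2β = 220.3425°

wrap2=220.34_deg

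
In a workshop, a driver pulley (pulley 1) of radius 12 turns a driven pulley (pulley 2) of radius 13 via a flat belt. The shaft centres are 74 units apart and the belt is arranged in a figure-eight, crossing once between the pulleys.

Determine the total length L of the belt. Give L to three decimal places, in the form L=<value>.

L=235.069

crossed belt: β = asin((r1+r2)/C) = asin(25/74) = 19.7452°
wrap1 = wrap2 = π + 2β = 219.4904°
tangent length = C·cosβ = 69.6491
L = (r1+r2)·wrap + 2·C·cosβ = 25·3.8308 + 2·69.6491 = 235.0690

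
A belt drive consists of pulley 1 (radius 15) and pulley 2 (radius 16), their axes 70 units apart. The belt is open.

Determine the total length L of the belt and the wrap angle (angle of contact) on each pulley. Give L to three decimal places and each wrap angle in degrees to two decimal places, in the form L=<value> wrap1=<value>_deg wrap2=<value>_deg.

L=237.404 wrap1=178.36_deg wrap2=181.64_deg

open belt: β = asin((r2−r1)/C) = asin(1/70) = 0.8185°
wrap1 = π − 2β = 178.3629°
wrap2 = π + 2β = 181.6371°
tangent length = C·cosβ = 69.9929
L = r1·wrap1 + r2·wrap2 + 2·C·cosβ = 15·3.1130 + 16·3.1702 + 2·69.9929 = 237.4037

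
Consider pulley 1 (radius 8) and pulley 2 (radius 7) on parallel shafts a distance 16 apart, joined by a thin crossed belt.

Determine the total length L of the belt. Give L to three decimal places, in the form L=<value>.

crossed belt: β = asin((r1+r2)/C) = asin(15/16) = 69.6359°
wrap1 = wrap2 = π + 2β = 319.2717°
tangent length = C·cosβ = 5.5678
L = (r1+r2)·wrap + 2·C·cosβ = 15·5.5723 + 2·5.5678 = 94.7207

L=94.721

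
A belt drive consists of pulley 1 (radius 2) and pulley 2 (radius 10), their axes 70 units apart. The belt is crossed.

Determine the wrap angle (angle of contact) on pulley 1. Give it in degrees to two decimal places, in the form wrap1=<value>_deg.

wrap1=199.74_deg

crossed belt: β = asin((r1+r2)/C) = asin(12/70) = 9.8709°
wrap1 = wrap2 = π + 2β = 199.7418°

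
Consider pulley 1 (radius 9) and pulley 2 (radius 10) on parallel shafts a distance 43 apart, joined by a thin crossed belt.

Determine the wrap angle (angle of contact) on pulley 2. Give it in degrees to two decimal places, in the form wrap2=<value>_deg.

crossed belt: β = asin((r1+r2)/C) = asin(19/43) = 26.2226°
wrap1 = wrap2 = π + 2β = 232.4453°

wrap2=232.45_deg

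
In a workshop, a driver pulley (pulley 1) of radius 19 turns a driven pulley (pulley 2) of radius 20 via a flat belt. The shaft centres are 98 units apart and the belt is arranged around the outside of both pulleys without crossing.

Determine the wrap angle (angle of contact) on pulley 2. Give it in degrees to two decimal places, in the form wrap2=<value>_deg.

open belt: β = asin((r2−r1)/C) = asin(1/98) = 0.5847°
wrap1 = π − 2β = 178.8307°
wrap2 = π + 2β = 181.1693°

wrap2=181.17_deg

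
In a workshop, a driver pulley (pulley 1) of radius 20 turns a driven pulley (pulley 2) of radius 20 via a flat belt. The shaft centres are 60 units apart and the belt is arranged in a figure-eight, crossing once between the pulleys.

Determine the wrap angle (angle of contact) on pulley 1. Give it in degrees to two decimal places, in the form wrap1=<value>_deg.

crossed belt: β = asin((r1+r2)/C) = asin(40/60) = 41.8103°
wrap1 = wrap2 = π + 2β = 263.6206°

wrap1=263.62_deg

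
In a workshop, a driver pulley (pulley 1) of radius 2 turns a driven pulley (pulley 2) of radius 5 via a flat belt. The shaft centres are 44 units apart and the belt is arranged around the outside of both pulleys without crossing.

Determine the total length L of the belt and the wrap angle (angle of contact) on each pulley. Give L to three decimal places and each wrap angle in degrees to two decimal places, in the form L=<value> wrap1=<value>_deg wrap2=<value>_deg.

L=110.196 wrap1=172.18_deg wrap2=187.82_deg

open belt: β = asin((r2−r1)/C) = asin(3/44) = 3.9096°
wrap1 = π − 2β = 172.1809°
wrap2 = π + 2β = 187.8191°
tangent length = C·cosβ = 43.8976
L = r1·wrap1 + r2·wrap2 + 2·C·cosβ = 2·3.0051 + 5·3.2781 + 2·43.8976 = 110.1958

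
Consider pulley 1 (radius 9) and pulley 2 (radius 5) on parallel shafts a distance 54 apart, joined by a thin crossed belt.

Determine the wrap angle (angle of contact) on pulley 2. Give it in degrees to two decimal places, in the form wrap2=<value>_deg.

crossed belt: β = asin((r1+r2)/C) = asin(14/54) = 15.0261°
wrap1 = wrap2 = π + 2β = 210.0522°

wrap2=210.05_deg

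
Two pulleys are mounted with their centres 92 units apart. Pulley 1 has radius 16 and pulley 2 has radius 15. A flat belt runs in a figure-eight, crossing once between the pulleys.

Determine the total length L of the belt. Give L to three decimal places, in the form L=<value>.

L=291.937

crossed belt: β = asin((r1+r2)/C) = asin(31/92) = 19.6916°
wrap1 = wrap2 = π + 2β = 219.3831°
tangent length = C·cosβ = 86.6199
L = (r1+r2)·wrap + 2·C·cosβ = 31·3.8290 + 2·86.6199 = 291.9374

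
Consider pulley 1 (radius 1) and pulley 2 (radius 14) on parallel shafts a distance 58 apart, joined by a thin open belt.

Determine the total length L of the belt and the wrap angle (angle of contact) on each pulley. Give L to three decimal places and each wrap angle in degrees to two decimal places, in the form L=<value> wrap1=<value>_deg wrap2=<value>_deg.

open belt: β = asin((r2−r1)/C) = asin(13/58) = 12.9522°
wrap1 = π − 2β = 154.0956°
wrap2 = π + 2β = 205.9044°
tangent length = C·cosβ = 56.5243
L = r1·wrap1 + r2·wrap2 + 2·C·cosβ = 1·2.6895 + 14·3.5937 + 2·56.5243 = 166.0501

L=166.050 wrap1=154.10_deg wrap2=205.90_deg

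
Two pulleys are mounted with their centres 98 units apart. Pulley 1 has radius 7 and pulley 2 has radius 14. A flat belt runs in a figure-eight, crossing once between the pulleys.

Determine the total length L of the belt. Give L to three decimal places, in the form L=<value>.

crossed belt: β = asin((r1+r2)/C) = asin(21/98) = 12.3736°
wrap1 = wrap2 = π + 2β = 204.7473°
tangent length = C·cosβ = 95.7236
L = (r1+r2)·wrap + 2·C·cosβ = 21·3.5735 + 2·95.7236 = 266.4909

L=266.491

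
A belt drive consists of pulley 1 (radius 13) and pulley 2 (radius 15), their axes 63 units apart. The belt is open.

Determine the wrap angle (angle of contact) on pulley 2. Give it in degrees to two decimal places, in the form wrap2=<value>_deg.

wrap2=183.64_deg

open belt: β = asin((r2−r1)/C) = asin(2/63) = 1.8192°
wrap1 = π − 2β = 176.3616°
wrap2 = π + 2β = 183.6384°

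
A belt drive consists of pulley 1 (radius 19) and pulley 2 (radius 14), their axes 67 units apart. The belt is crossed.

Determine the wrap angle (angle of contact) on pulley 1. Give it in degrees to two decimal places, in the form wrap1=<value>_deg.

wrap1=239.01_deg

crossed belt: β = asin((r1+r2)/C) = asin(33/67) = 29.5075°
wrap1 = wrap2 = π + 2β = 239.0150°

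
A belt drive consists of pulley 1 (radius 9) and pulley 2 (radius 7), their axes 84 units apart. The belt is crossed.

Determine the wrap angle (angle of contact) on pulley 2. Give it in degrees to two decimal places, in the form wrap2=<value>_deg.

wrap2=201.96_deg

crossed belt: β = asin((r1+r2)/C) = asin(16/84) = 10.9806°
wrap1 = wrap2 = π + 2β = 201.9612°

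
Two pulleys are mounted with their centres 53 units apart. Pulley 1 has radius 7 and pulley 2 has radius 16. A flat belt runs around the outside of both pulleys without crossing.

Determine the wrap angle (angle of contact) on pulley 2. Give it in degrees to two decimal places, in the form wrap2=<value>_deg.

open belt: β = asin((r2−r1)/C) = asin(9/53) = 9.7768°
wrap1 = π − 2β = 160.4463°
wrap2 = π + 2β = 199.5537°

wrap2=199.55_deg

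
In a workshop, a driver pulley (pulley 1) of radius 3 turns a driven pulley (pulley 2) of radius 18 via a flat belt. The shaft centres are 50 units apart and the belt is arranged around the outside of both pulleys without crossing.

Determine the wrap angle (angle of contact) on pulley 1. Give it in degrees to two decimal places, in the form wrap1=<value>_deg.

wrap1=145.08_deg

open belt: β = asin((r2−r1)/C) = asin(15/50) = 17.4576°
wrap1 = π − 2β = 145.0848°
wrap2 = π + 2β = 214.9152°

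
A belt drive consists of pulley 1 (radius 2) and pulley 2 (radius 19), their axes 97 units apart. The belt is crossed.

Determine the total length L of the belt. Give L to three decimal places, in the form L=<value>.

L=264.538

crossed belt: β = asin((r1+r2)/C) = asin(21/97) = 12.5032°
wrap1 = wrap2 = π + 2β = 205.0065°
tangent length = C·cosβ = 94.6995
L = (r1+r2)·wrap + 2·C·cosβ = 21·3.5780 + 2·94.6995 = 264.5378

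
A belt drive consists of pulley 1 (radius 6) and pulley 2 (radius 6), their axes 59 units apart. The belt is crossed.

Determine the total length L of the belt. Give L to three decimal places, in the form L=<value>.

L=158.148

crossed belt: β = asin((r1+r2)/C) = asin(12/59) = 11.7353°
wrap1 = wrap2 = π + 2β = 203.4705°
tangent length = C·cosβ = 57.7668
L = (r1+r2)·wrap + 2·C·cosβ = 12·3.5512 + 2·57.7668 = 158.1483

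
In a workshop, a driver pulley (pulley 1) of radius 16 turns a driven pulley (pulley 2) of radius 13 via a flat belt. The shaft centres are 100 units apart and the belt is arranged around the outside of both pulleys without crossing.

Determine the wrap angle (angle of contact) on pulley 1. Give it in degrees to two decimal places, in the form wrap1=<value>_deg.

open belt: β = asin((r2−r1)/C) = asin(-3/100) = -1.7191°
wrap1 = π − 2β = 183.4383°
wrap2 = π + 2β = 176.5617°

wrap1=183.44_deg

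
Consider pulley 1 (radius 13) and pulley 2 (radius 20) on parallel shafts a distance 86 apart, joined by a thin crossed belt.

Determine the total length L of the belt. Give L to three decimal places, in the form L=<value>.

crossed belt: β = asin((r1+r2)/C) = asin(33/86) = 22.5644°
wrap1 = wrap2 = π + 2β = 225.1287°
tangent length = C·cosβ = 79.4166
L = (r1+r2)·wrap + 2·C·cosβ = 33·3.9292 + 2·79.4166 = 288.4981

L=288.498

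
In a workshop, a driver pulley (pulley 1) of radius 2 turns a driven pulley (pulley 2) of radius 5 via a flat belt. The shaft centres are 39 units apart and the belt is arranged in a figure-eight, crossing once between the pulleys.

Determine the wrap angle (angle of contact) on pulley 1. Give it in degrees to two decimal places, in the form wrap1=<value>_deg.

wrap1=200.68_deg

crossed belt: β = asin((r1+r2)/C) = asin(7/39) = 10.3399°
wrap1 = wrap2 = π + 2β = 200.6798°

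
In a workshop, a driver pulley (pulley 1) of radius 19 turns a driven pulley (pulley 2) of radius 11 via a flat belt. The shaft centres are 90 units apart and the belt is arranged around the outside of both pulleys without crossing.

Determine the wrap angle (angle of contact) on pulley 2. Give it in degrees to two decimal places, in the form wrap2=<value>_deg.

wrap2=169.80_deg

open belt: β = asin((r2−r1)/C) = asin(-8/90) = -5.0997°
wrap1 = π − 2β = 190.1994°
wrap2 = π + 2β = 169.8006°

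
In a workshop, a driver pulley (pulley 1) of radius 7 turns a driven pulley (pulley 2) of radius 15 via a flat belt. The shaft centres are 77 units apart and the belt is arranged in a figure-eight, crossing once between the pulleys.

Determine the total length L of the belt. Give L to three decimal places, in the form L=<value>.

L=229.445

crossed belt: β = asin((r1+r2)/C) = asin(22/77) = 16.6015°
wrap1 = wrap2 = π + 2β = 213.2031°
tangent length = C·cosβ = 73.7902
L = (r1+r2)·wrap + 2·C·cosβ = 22·3.7211 + 2·73.7902 = 229.4446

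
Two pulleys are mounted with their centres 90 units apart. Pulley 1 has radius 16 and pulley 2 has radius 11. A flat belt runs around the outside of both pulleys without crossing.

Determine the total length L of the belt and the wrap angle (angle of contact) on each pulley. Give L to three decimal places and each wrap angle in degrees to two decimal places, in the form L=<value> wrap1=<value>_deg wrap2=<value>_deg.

open belt: β = asin((r2−r1)/C) = asin(-5/90) = -3.1847°
wrap1 = π − 2β = 186.3695°
wrap2 = π + 2β = 173.6305°
tangent length = C·cosβ = 89.8610
L = r1·wrap1 + r2·wrap2 + 2·C·cosβ = 16·3.2528 + 11·3.0304 + 2·89.8610 = 265.1009

L=265.101 wrap1=186.37_deg wrap2=173.63_deg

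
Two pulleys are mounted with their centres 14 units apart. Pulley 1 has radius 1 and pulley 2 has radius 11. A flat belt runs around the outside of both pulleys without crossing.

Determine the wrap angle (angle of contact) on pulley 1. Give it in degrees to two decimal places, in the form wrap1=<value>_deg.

wrap1=88.83_deg

open belt: β = asin((r2−r1)/C) = asin(10/14) = 45.5847°
wrap1 = π − 2β = 88.8306°
wrap2 = π + 2β = 271.1694°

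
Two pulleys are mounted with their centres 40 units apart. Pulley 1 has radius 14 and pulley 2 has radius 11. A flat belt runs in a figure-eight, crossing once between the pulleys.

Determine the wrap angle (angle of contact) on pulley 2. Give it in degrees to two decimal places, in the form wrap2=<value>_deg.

crossed belt: β = asin((r1+r2)/C) = asin(25/40) = 38.6822°
wrap1 = wrap2 = π + 2β = 257.3644°

wrap2=257.36_deg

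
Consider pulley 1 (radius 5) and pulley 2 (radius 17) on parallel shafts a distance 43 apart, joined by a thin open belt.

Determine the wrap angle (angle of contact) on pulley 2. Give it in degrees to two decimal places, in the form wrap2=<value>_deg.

wrap2=212.41_deg

open belt: β = asin((r2−r1)/C) = asin(12/43) = 16.2047°
wrap1 = π − 2β = 147.5906°
wrap2 = π + 2β = 212.4094°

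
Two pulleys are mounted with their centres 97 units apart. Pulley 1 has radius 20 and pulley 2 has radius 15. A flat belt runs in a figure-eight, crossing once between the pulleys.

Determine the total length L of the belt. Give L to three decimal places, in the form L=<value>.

crossed belt: β = asin((r1+r2)/C) = asin(35/97) = 21.1509°
wrap1 = wrap2 = π + 2β = 222.3017°
tangent length = C·cosβ = 90.4655
L = (r1+r2)·wrap + 2·C·cosβ = 35·3.8799 + 2·90.4655 = 316.7273

L=316.727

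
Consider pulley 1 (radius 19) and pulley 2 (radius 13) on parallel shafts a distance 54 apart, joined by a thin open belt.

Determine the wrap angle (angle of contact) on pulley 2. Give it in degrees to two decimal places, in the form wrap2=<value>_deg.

wrap2=167.24_deg

open belt: β = asin((r2−r1)/C) = asin(-6/54) = -6.3794°
wrap1 = π − 2β = 192.7587°
wrap2 = π + 2β = 167.2413°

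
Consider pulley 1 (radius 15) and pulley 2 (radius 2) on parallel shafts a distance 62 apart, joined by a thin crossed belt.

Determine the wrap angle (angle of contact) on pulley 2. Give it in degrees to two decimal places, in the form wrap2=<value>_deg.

wrap2=211.83_deg

crossed belt: β = asin((r1+r2)/C) = asin(17/62) = 15.9140°
wrap1 = wrap2 = π + 2β = 211.8279°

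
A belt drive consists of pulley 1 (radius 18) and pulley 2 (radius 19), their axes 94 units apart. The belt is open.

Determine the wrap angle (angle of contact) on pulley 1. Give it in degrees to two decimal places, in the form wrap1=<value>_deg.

open belt: β = asin((r2−r1)/C) = asin(1/94) = 0.6095°
wrap1 = π − 2β = 178.7809°
wrap2 = π + 2β = 181.2191°

wrap1=178.78_deg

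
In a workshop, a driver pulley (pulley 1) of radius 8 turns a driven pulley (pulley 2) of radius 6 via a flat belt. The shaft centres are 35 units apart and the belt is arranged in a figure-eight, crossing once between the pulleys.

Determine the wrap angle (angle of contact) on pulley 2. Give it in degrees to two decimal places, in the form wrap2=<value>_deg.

wrap2=227.16_deg

crossed belt: β = asin((r1+r2)/C) = asin(14/35) = 23.5782°
wrap1 = wrap2 = π + 2β = 227.1564°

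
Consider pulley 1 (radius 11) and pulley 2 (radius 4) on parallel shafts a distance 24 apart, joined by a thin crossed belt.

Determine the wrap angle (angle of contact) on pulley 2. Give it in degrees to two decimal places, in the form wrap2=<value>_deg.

wrap2=257.36_deg

crossed belt: β = asin((r1+r2)/C) = asin(15/24) = 38.6822°
wrap1 = wrap2 = π + 2β = 257.3644°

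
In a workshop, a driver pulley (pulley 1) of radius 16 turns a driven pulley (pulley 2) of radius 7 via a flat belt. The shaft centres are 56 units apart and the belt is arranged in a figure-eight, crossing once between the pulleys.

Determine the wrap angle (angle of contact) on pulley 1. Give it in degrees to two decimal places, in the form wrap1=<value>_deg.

wrap1=228.50_deg

crossed belt: β = asin((r1+r2)/C) = asin(23/56) = 24.2497°
wrap1 = wrap2 = π + 2β = 228.4994°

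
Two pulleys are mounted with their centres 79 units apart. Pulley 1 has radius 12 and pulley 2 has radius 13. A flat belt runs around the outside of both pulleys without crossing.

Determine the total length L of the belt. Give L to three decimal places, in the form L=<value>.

open belt: β = asin((r2−r1)/C) = asin(1/79) = 0.7253°
wrap1 = π − 2β = 178.5494°
wrap2 = π + 2β = 181.4506°
tangent length = C·cosβ = 78.9937
L = r1·wrap1 + r2·wrap2 + 2·C·cosβ = 12·3.1163 + 13·3.1669 + 2·78.9937 = 236.5525

L=236.552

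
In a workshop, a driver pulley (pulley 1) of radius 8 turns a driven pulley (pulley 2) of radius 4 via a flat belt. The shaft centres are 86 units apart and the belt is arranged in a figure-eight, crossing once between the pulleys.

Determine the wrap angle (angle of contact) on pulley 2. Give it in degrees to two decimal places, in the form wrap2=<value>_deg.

wrap2=196.04_deg

crossed belt: β = asin((r1+r2)/C) = asin(12/86) = 8.0209°
wrap1 = wrap2 = π + 2β = 196.0419°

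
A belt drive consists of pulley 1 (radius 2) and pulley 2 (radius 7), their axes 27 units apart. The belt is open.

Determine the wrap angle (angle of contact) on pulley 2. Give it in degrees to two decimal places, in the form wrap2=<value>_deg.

open belt: β = asin((r2−r1)/C) = asin(5/27) = 10.6719°
wrap1 = π − 2β = 158.6561°
wrap2 = π + 2β = 201.3439°

wrap2=201.34_deg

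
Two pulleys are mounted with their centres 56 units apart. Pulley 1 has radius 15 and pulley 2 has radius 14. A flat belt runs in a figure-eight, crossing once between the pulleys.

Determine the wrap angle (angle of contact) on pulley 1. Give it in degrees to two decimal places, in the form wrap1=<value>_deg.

crossed belt: β = asin((r1+r2)/C) = asin(29/56) = 31.1886°
wrap1 = wrap2 = π + 2β = 242.3772°

wrap1=242.38_deg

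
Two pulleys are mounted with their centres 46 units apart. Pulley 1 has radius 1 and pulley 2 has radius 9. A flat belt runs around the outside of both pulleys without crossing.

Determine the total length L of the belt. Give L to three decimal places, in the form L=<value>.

open belt: β = asin((r2−r1)/C) = asin(8/46) = 10.0154°
wrap1 = π − 2β = 159.9692°
wrap2 = π + 2β = 200.0308°
tangent length = C·cosβ = 45.2990
L = r1·wrap1 + r2·wrap2 + 2·C·cosβ = 1·2.7920 + 9·3.4912 + 2·45.2990 = 124.8108

L=124.811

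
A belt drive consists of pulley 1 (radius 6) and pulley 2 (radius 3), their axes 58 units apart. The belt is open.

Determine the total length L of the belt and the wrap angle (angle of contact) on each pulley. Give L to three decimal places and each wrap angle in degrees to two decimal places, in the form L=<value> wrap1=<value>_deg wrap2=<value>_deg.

L=144.430 wrap1=185.93_deg wrap2=174.07_deg

open belt: β = asin((r2−r1)/C) = asin(-3/58) = -2.9649°
wrap1 = π − 2β = 185.9298°
wrap2 = π + 2β = 174.0702°
tangent length = C·cosβ = 57.9224
L = r1·wrap1 + r2·wrap2 + 2·C·cosβ = 6·3.2451 + 3·3.0381 + 2·57.9224 = 144.4295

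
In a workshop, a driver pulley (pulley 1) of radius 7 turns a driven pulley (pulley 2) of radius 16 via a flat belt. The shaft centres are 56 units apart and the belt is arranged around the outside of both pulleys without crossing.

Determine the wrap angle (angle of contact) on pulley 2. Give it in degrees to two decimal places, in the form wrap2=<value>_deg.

open belt: β = asin((r2−r1)/C) = asin(9/56) = 9.2484°
wrap1 = π − 2β = 161.5033°
wrap2 = π + 2β = 198.4967°

wrap2=198.50_deg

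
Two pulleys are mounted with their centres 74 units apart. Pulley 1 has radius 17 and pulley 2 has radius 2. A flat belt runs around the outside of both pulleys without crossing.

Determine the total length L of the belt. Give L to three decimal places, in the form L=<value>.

L=210.741

open belt: β = asin((r2−r1)/C) = asin(-15/74) = -11.6951°
wrap1 = π − 2β = 203.3901°
wrap2 = π + 2β = 156.6099°
tangent length = C·cosβ = 72.4638
L = r1·wrap1 + r2·wrap2 + 2·C·cosβ = 17·3.5498 + 2·2.7334 + 2·72.4638 = 210.7413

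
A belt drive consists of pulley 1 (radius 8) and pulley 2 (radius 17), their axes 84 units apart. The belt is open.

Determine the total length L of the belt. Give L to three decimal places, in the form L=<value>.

L=247.505

open belt: β = asin((r2−r1)/C) = asin(9/84) = 6.1506°
wrap1 = π − 2β = 167.6987°
wrap2 = π + 2β = 192.3013°
tangent length = C·cosβ = 83.5165
L = r1·wrap1 + r2·wrap2 + 2·C·cosβ = 8·2.9269 + 17·3.3563 + 2·83.5165 = 247.5050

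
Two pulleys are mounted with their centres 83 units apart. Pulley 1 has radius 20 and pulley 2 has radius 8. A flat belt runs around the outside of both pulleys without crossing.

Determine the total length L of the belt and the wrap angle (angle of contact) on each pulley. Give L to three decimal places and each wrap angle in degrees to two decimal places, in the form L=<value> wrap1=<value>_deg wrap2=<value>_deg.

L=255.703 wrap1=196.63_deg wrap2=163.37_deg

open belt: β = asin((r2−r1)/C) = asin(-12/83) = -8.3129°
wrap1 = π − 2β = 196.6257°
wrap2 = π + 2β = 163.3743°
tangent length = C·cosβ = 82.1279
L = r1·wrap1 + r2·wrap2 + 2·C·cosβ = 20·3.4318 + 8·2.8514 + 2·82.1279 = 255.7026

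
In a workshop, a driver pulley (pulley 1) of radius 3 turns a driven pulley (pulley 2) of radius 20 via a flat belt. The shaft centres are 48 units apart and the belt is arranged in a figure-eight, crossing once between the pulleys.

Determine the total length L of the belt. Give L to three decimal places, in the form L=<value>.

crossed belt: β = asin((r1+r2)/C) = asin(23/48) = 28.6310°
wrap1 = wrap2 = π + 2β = 237.2620°
tangent length = C·cosβ = 42.1307
L = (r1+r2)·wrap + 2·C·cosβ = 23·4.1410 + 2·42.1307 = 179.5046

L=179.505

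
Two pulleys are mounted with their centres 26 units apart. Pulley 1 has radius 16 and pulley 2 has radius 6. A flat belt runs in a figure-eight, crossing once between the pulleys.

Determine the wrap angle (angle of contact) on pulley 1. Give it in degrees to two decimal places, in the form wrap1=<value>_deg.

wrap1=295.59_deg

crossed belt: β = asin((r1+r2)/C) = asin(22/26) = 57.7958°
wrap1 = wrap2 = π + 2β = 295.5915°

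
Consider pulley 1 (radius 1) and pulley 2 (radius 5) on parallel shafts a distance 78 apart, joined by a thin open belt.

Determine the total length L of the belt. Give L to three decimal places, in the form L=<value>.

L=175.055

open belt: β = asin((r2−r1)/C) = asin(4/78) = 2.9395°
wrap1 = π − 2β = 174.1209°
wrap2 = π + 2β = 185.8791°
tangent length = C·cosβ = 77.8974
L = r1·wrap1 + r2·wrap2 + 2·C·cosβ = 1·3.0390 + 5·3.2442 + 2·77.8974 = 175.0547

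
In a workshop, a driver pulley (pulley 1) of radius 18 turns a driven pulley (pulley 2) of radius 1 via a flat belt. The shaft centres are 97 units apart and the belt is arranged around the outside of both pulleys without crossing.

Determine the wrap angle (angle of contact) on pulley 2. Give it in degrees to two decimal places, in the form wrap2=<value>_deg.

open belt: β = asin((r2−r1)/C) = asin(-17/97) = -10.0937°
wrap1 = π − 2β = 200.1873°
wrap2 = π + 2β = 159.8127°

wrap2=159.81_deg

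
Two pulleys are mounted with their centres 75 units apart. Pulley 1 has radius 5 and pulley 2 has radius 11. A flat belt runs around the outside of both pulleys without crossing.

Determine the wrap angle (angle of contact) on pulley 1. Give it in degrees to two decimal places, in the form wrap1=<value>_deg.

open belt: β = asin((r2−r1)/C) = asin(6/75) = 4.5886°
wrap1 = π − 2β = 170.8229°
wrap2 = π + 2β = 189.1771°

wrap1=170.82_deg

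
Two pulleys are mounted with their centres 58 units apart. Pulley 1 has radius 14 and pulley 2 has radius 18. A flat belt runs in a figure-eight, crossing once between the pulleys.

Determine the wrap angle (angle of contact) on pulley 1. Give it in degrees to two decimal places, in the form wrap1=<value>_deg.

wrap1=246.97_deg

crossed belt: β = asin((r1+r2)/C) = asin(32/58) = 33.4854°
wrap1 = wrap2 = π + 2β = 246.9708°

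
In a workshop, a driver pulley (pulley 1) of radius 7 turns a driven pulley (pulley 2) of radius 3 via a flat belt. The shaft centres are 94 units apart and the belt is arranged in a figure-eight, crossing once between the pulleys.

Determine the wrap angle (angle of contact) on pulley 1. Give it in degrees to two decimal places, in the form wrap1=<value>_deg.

wrap1=192.21_deg

crossed belt: β = asin((r1+r2)/C) = asin(10/94) = 6.1069°
wrap1 = wrap2 = π + 2β = 192.2137°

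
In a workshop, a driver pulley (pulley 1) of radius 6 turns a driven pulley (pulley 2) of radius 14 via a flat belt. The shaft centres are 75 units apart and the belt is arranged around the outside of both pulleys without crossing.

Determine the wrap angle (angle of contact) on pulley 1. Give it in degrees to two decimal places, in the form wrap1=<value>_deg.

open belt: β = asin((r2−r1)/C) = asin(8/75) = 6.1232°
wrap1 = π − 2β = 167.7536°
wrap2 = π + 2β = 192.2464°

wrap1=167.75_deg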